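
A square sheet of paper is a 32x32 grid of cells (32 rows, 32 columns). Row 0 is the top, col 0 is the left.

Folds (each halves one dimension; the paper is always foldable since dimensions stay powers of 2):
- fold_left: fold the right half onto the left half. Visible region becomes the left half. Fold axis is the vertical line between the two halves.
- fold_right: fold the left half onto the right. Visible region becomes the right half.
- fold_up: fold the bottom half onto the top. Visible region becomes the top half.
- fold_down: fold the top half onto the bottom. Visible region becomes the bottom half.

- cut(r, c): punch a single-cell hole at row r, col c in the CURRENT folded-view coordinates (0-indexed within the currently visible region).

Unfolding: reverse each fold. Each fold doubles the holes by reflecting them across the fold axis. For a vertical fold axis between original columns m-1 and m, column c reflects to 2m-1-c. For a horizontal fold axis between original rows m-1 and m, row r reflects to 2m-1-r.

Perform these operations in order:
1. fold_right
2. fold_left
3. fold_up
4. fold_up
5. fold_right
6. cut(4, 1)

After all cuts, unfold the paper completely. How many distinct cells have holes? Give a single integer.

Answer: 32

Derivation:
Op 1 fold_right: fold axis v@16; visible region now rows[0,32) x cols[16,32) = 32x16
Op 2 fold_left: fold axis v@24; visible region now rows[0,32) x cols[16,24) = 32x8
Op 3 fold_up: fold axis h@16; visible region now rows[0,16) x cols[16,24) = 16x8
Op 4 fold_up: fold axis h@8; visible region now rows[0,8) x cols[16,24) = 8x8
Op 5 fold_right: fold axis v@20; visible region now rows[0,8) x cols[20,24) = 8x4
Op 6 cut(4, 1): punch at orig (4,21); cuts so far [(4, 21)]; region rows[0,8) x cols[20,24) = 8x4
Unfold 1 (reflect across v@20): 2 holes -> [(4, 18), (4, 21)]
Unfold 2 (reflect across h@8): 4 holes -> [(4, 18), (4, 21), (11, 18), (11, 21)]
Unfold 3 (reflect across h@16): 8 holes -> [(4, 18), (4, 21), (11, 18), (11, 21), (20, 18), (20, 21), (27, 18), (27, 21)]
Unfold 4 (reflect across v@24): 16 holes -> [(4, 18), (4, 21), (4, 26), (4, 29), (11, 18), (11, 21), (11, 26), (11, 29), (20, 18), (20, 21), (20, 26), (20, 29), (27, 18), (27, 21), (27, 26), (27, 29)]
Unfold 5 (reflect across v@16): 32 holes -> [(4, 2), (4, 5), (4, 10), (4, 13), (4, 18), (4, 21), (4, 26), (4, 29), (11, 2), (11, 5), (11, 10), (11, 13), (11, 18), (11, 21), (11, 26), (11, 29), (20, 2), (20, 5), (20, 10), (20, 13), (20, 18), (20, 21), (20, 26), (20, 29), (27, 2), (27, 5), (27, 10), (27, 13), (27, 18), (27, 21), (27, 26), (27, 29)]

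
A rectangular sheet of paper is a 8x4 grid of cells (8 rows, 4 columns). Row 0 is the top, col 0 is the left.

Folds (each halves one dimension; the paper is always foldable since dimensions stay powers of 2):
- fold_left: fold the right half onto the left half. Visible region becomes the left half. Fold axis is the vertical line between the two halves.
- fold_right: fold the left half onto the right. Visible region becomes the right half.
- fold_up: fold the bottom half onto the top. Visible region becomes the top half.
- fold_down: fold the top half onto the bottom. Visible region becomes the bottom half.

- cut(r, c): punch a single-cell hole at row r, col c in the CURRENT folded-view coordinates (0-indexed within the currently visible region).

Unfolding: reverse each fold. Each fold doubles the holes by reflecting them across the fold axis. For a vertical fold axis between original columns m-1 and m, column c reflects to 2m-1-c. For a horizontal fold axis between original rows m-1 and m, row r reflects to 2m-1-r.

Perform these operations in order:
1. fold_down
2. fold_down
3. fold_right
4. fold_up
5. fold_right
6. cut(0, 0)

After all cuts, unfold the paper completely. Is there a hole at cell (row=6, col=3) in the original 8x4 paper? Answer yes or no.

Op 1 fold_down: fold axis h@4; visible region now rows[4,8) x cols[0,4) = 4x4
Op 2 fold_down: fold axis h@6; visible region now rows[6,8) x cols[0,4) = 2x4
Op 3 fold_right: fold axis v@2; visible region now rows[6,8) x cols[2,4) = 2x2
Op 4 fold_up: fold axis h@7; visible region now rows[6,7) x cols[2,4) = 1x2
Op 5 fold_right: fold axis v@3; visible region now rows[6,7) x cols[3,4) = 1x1
Op 6 cut(0, 0): punch at orig (6,3); cuts so far [(6, 3)]; region rows[6,7) x cols[3,4) = 1x1
Unfold 1 (reflect across v@3): 2 holes -> [(6, 2), (6, 3)]
Unfold 2 (reflect across h@7): 4 holes -> [(6, 2), (6, 3), (7, 2), (7, 3)]
Unfold 3 (reflect across v@2): 8 holes -> [(6, 0), (6, 1), (6, 2), (6, 3), (7, 0), (7, 1), (7, 2), (7, 3)]
Unfold 4 (reflect across h@6): 16 holes -> [(4, 0), (4, 1), (4, 2), (4, 3), (5, 0), (5, 1), (5, 2), (5, 3), (6, 0), (6, 1), (6, 2), (6, 3), (7, 0), (7, 1), (7, 2), (7, 3)]
Unfold 5 (reflect across h@4): 32 holes -> [(0, 0), (0, 1), (0, 2), (0, 3), (1, 0), (1, 1), (1, 2), (1, 3), (2, 0), (2, 1), (2, 2), (2, 3), (3, 0), (3, 1), (3, 2), (3, 3), (4, 0), (4, 1), (4, 2), (4, 3), (5, 0), (5, 1), (5, 2), (5, 3), (6, 0), (6, 1), (6, 2), (6, 3), (7, 0), (7, 1), (7, 2), (7, 3)]
Holes: [(0, 0), (0, 1), (0, 2), (0, 3), (1, 0), (1, 1), (1, 2), (1, 3), (2, 0), (2, 1), (2, 2), (2, 3), (3, 0), (3, 1), (3, 2), (3, 3), (4, 0), (4, 1), (4, 2), (4, 3), (5, 0), (5, 1), (5, 2), (5, 3), (6, 0), (6, 1), (6, 2), (6, 3), (7, 0), (7, 1), (7, 2), (7, 3)]

Answer: yes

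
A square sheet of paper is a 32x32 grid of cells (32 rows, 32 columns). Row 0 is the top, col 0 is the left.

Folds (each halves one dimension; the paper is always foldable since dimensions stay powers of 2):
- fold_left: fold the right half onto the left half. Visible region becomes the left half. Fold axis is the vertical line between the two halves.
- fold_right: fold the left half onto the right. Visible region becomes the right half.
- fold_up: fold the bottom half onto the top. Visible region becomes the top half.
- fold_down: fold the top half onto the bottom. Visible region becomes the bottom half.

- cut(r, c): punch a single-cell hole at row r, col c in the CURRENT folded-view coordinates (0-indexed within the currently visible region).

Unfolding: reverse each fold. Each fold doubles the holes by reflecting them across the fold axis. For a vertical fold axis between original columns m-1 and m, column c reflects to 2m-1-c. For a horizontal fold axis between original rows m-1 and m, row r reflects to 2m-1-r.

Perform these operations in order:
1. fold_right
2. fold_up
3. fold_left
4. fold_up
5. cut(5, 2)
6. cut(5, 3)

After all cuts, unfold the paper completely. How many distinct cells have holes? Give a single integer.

Answer: 32

Derivation:
Op 1 fold_right: fold axis v@16; visible region now rows[0,32) x cols[16,32) = 32x16
Op 2 fold_up: fold axis h@16; visible region now rows[0,16) x cols[16,32) = 16x16
Op 3 fold_left: fold axis v@24; visible region now rows[0,16) x cols[16,24) = 16x8
Op 4 fold_up: fold axis h@8; visible region now rows[0,8) x cols[16,24) = 8x8
Op 5 cut(5, 2): punch at orig (5,18); cuts so far [(5, 18)]; region rows[0,8) x cols[16,24) = 8x8
Op 6 cut(5, 3): punch at orig (5,19); cuts so far [(5, 18), (5, 19)]; region rows[0,8) x cols[16,24) = 8x8
Unfold 1 (reflect across h@8): 4 holes -> [(5, 18), (5, 19), (10, 18), (10, 19)]
Unfold 2 (reflect across v@24): 8 holes -> [(5, 18), (5, 19), (5, 28), (5, 29), (10, 18), (10, 19), (10, 28), (10, 29)]
Unfold 3 (reflect across h@16): 16 holes -> [(5, 18), (5, 19), (5, 28), (5, 29), (10, 18), (10, 19), (10, 28), (10, 29), (21, 18), (21, 19), (21, 28), (21, 29), (26, 18), (26, 19), (26, 28), (26, 29)]
Unfold 4 (reflect across v@16): 32 holes -> [(5, 2), (5, 3), (5, 12), (5, 13), (5, 18), (5, 19), (5, 28), (5, 29), (10, 2), (10, 3), (10, 12), (10, 13), (10, 18), (10, 19), (10, 28), (10, 29), (21, 2), (21, 3), (21, 12), (21, 13), (21, 18), (21, 19), (21, 28), (21, 29), (26, 2), (26, 3), (26, 12), (26, 13), (26, 18), (26, 19), (26, 28), (26, 29)]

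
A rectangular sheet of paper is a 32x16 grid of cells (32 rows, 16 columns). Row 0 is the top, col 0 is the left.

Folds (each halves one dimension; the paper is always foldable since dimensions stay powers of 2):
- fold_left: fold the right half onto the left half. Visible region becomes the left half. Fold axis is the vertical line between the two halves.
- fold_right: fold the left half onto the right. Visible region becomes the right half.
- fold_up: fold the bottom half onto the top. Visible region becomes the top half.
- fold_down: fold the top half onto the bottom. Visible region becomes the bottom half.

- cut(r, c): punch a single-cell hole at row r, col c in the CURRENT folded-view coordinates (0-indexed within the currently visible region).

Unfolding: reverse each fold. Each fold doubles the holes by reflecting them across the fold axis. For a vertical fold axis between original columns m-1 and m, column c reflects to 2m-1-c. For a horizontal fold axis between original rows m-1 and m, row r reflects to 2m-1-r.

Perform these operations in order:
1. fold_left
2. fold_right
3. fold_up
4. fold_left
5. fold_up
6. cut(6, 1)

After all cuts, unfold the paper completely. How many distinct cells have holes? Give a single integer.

Answer: 32

Derivation:
Op 1 fold_left: fold axis v@8; visible region now rows[0,32) x cols[0,8) = 32x8
Op 2 fold_right: fold axis v@4; visible region now rows[0,32) x cols[4,8) = 32x4
Op 3 fold_up: fold axis h@16; visible region now rows[0,16) x cols[4,8) = 16x4
Op 4 fold_left: fold axis v@6; visible region now rows[0,16) x cols[4,6) = 16x2
Op 5 fold_up: fold axis h@8; visible region now rows[0,8) x cols[4,6) = 8x2
Op 6 cut(6, 1): punch at orig (6,5); cuts so far [(6, 5)]; region rows[0,8) x cols[4,6) = 8x2
Unfold 1 (reflect across h@8): 2 holes -> [(6, 5), (9, 5)]
Unfold 2 (reflect across v@6): 4 holes -> [(6, 5), (6, 6), (9, 5), (9, 6)]
Unfold 3 (reflect across h@16): 8 holes -> [(6, 5), (6, 6), (9, 5), (9, 6), (22, 5), (22, 6), (25, 5), (25, 6)]
Unfold 4 (reflect across v@4): 16 holes -> [(6, 1), (6, 2), (6, 5), (6, 6), (9, 1), (9, 2), (9, 5), (9, 6), (22, 1), (22, 2), (22, 5), (22, 6), (25, 1), (25, 2), (25, 5), (25, 6)]
Unfold 5 (reflect across v@8): 32 holes -> [(6, 1), (6, 2), (6, 5), (6, 6), (6, 9), (6, 10), (6, 13), (6, 14), (9, 1), (9, 2), (9, 5), (9, 6), (9, 9), (9, 10), (9, 13), (9, 14), (22, 1), (22, 2), (22, 5), (22, 6), (22, 9), (22, 10), (22, 13), (22, 14), (25, 1), (25, 2), (25, 5), (25, 6), (25, 9), (25, 10), (25, 13), (25, 14)]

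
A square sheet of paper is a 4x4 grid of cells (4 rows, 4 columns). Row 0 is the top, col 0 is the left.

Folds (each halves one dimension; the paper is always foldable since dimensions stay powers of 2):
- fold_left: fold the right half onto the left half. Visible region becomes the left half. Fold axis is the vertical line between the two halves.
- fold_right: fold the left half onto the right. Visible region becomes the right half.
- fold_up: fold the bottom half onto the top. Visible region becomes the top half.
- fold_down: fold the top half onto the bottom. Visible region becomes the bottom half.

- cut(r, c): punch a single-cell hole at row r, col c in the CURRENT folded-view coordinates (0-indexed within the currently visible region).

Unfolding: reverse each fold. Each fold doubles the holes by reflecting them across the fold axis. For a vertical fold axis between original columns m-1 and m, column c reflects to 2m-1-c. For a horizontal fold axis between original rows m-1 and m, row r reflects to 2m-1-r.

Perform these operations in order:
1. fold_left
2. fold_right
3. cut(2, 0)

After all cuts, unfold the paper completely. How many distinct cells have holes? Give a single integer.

Answer: 4

Derivation:
Op 1 fold_left: fold axis v@2; visible region now rows[0,4) x cols[0,2) = 4x2
Op 2 fold_right: fold axis v@1; visible region now rows[0,4) x cols[1,2) = 4x1
Op 3 cut(2, 0): punch at orig (2,1); cuts so far [(2, 1)]; region rows[0,4) x cols[1,2) = 4x1
Unfold 1 (reflect across v@1): 2 holes -> [(2, 0), (2, 1)]
Unfold 2 (reflect across v@2): 4 holes -> [(2, 0), (2, 1), (2, 2), (2, 3)]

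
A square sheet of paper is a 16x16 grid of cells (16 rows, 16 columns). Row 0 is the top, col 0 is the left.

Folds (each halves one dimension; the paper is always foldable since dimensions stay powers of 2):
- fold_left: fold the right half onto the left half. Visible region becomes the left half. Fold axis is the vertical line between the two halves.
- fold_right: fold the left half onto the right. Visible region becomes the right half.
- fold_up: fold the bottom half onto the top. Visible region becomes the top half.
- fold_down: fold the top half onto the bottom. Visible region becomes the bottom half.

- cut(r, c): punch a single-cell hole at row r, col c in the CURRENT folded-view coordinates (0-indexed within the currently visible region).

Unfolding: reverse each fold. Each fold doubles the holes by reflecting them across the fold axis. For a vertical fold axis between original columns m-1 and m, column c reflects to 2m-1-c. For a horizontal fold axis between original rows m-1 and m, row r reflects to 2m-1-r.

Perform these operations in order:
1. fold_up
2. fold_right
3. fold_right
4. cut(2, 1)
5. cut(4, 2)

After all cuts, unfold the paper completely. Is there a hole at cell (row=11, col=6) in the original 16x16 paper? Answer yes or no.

Answer: yes

Derivation:
Op 1 fold_up: fold axis h@8; visible region now rows[0,8) x cols[0,16) = 8x16
Op 2 fold_right: fold axis v@8; visible region now rows[0,8) x cols[8,16) = 8x8
Op 3 fold_right: fold axis v@12; visible region now rows[0,8) x cols[12,16) = 8x4
Op 4 cut(2, 1): punch at orig (2,13); cuts so far [(2, 13)]; region rows[0,8) x cols[12,16) = 8x4
Op 5 cut(4, 2): punch at orig (4,14); cuts so far [(2, 13), (4, 14)]; region rows[0,8) x cols[12,16) = 8x4
Unfold 1 (reflect across v@12): 4 holes -> [(2, 10), (2, 13), (4, 9), (4, 14)]
Unfold 2 (reflect across v@8): 8 holes -> [(2, 2), (2, 5), (2, 10), (2, 13), (4, 1), (4, 6), (4, 9), (4, 14)]
Unfold 3 (reflect across h@8): 16 holes -> [(2, 2), (2, 5), (2, 10), (2, 13), (4, 1), (4, 6), (4, 9), (4, 14), (11, 1), (11, 6), (11, 9), (11, 14), (13, 2), (13, 5), (13, 10), (13, 13)]
Holes: [(2, 2), (2, 5), (2, 10), (2, 13), (4, 1), (4, 6), (4, 9), (4, 14), (11, 1), (11, 6), (11, 9), (11, 14), (13, 2), (13, 5), (13, 10), (13, 13)]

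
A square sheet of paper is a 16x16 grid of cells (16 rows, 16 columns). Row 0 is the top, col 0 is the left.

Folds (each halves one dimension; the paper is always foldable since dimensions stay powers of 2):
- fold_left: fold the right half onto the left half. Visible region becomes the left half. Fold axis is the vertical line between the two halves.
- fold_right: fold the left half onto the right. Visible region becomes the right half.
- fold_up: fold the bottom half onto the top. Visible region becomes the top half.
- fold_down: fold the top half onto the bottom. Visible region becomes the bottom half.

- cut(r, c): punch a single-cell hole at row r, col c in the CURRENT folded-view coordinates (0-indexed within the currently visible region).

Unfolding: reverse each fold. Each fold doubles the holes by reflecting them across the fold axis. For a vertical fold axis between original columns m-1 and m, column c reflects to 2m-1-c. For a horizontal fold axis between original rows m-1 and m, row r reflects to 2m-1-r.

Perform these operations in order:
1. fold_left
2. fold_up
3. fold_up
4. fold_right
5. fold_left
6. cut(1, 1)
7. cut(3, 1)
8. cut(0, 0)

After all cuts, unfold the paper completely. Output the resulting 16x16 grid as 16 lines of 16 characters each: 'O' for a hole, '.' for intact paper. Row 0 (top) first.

Op 1 fold_left: fold axis v@8; visible region now rows[0,16) x cols[0,8) = 16x8
Op 2 fold_up: fold axis h@8; visible region now rows[0,8) x cols[0,8) = 8x8
Op 3 fold_up: fold axis h@4; visible region now rows[0,4) x cols[0,8) = 4x8
Op 4 fold_right: fold axis v@4; visible region now rows[0,4) x cols[4,8) = 4x4
Op 5 fold_left: fold axis v@6; visible region now rows[0,4) x cols[4,6) = 4x2
Op 6 cut(1, 1): punch at orig (1,5); cuts so far [(1, 5)]; region rows[0,4) x cols[4,6) = 4x2
Op 7 cut(3, 1): punch at orig (3,5); cuts so far [(1, 5), (3, 5)]; region rows[0,4) x cols[4,6) = 4x2
Op 8 cut(0, 0): punch at orig (0,4); cuts so far [(0, 4), (1, 5), (3, 5)]; region rows[0,4) x cols[4,6) = 4x2
Unfold 1 (reflect across v@6): 6 holes -> [(0, 4), (0, 7), (1, 5), (1, 6), (3, 5), (3, 6)]
Unfold 2 (reflect across v@4): 12 holes -> [(0, 0), (0, 3), (0, 4), (0, 7), (1, 1), (1, 2), (1, 5), (1, 6), (3, 1), (3, 2), (3, 5), (3, 6)]
Unfold 3 (reflect across h@4): 24 holes -> [(0, 0), (0, 3), (0, 4), (0, 7), (1, 1), (1, 2), (1, 5), (1, 6), (3, 1), (3, 2), (3, 5), (3, 6), (4, 1), (4, 2), (4, 5), (4, 6), (6, 1), (6, 2), (6, 5), (6, 6), (7, 0), (7, 3), (7, 4), (7, 7)]
Unfold 4 (reflect across h@8): 48 holes -> [(0, 0), (0, 3), (0, 4), (0, 7), (1, 1), (1, 2), (1, 5), (1, 6), (3, 1), (3, 2), (3, 5), (3, 6), (4, 1), (4, 2), (4, 5), (4, 6), (6, 1), (6, 2), (6, 5), (6, 6), (7, 0), (7, 3), (7, 4), (7, 7), (8, 0), (8, 3), (8, 4), (8, 7), (9, 1), (9, 2), (9, 5), (9, 6), (11, 1), (11, 2), (11, 5), (11, 6), (12, 1), (12, 2), (12, 5), (12, 6), (14, 1), (14, 2), (14, 5), (14, 6), (15, 0), (15, 3), (15, 4), (15, 7)]
Unfold 5 (reflect across v@8): 96 holes -> [(0, 0), (0, 3), (0, 4), (0, 7), (0, 8), (0, 11), (0, 12), (0, 15), (1, 1), (1, 2), (1, 5), (1, 6), (1, 9), (1, 10), (1, 13), (1, 14), (3, 1), (3, 2), (3, 5), (3, 6), (3, 9), (3, 10), (3, 13), (3, 14), (4, 1), (4, 2), (4, 5), (4, 6), (4, 9), (4, 10), (4, 13), (4, 14), (6, 1), (6, 2), (6, 5), (6, 6), (6, 9), (6, 10), (6, 13), (6, 14), (7, 0), (7, 3), (7, 4), (7, 7), (7, 8), (7, 11), (7, 12), (7, 15), (8, 0), (8, 3), (8, 4), (8, 7), (8, 8), (8, 11), (8, 12), (8, 15), (9, 1), (9, 2), (9, 5), (9, 6), (9, 9), (9, 10), (9, 13), (9, 14), (11, 1), (11, 2), (11, 5), (11, 6), (11, 9), (11, 10), (11, 13), (11, 14), (12, 1), (12, 2), (12, 5), (12, 6), (12, 9), (12, 10), (12, 13), (12, 14), (14, 1), (14, 2), (14, 5), (14, 6), (14, 9), (14, 10), (14, 13), (14, 14), (15, 0), (15, 3), (15, 4), (15, 7), (15, 8), (15, 11), (15, 12), (15, 15)]

Answer: O..OO..OO..OO..O
.OO..OO..OO..OO.
................
.OO..OO..OO..OO.
.OO..OO..OO..OO.
................
.OO..OO..OO..OO.
O..OO..OO..OO..O
O..OO..OO..OO..O
.OO..OO..OO..OO.
................
.OO..OO..OO..OO.
.OO..OO..OO..OO.
................
.OO..OO..OO..OO.
O..OO..OO..OO..O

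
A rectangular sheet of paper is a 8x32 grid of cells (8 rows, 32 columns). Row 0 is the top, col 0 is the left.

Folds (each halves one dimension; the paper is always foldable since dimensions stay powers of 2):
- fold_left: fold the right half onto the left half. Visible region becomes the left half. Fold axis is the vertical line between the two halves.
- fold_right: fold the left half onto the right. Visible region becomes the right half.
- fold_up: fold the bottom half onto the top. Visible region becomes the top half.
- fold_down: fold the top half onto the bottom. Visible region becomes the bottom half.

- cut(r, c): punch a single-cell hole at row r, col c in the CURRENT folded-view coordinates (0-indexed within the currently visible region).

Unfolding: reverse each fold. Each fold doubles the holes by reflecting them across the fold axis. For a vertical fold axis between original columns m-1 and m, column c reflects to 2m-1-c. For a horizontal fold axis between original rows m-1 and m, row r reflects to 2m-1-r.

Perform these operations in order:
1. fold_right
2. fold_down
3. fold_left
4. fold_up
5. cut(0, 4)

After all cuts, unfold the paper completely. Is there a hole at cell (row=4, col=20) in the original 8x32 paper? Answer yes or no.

Answer: yes

Derivation:
Op 1 fold_right: fold axis v@16; visible region now rows[0,8) x cols[16,32) = 8x16
Op 2 fold_down: fold axis h@4; visible region now rows[4,8) x cols[16,32) = 4x16
Op 3 fold_left: fold axis v@24; visible region now rows[4,8) x cols[16,24) = 4x8
Op 4 fold_up: fold axis h@6; visible region now rows[4,6) x cols[16,24) = 2x8
Op 5 cut(0, 4): punch at orig (4,20); cuts so far [(4, 20)]; region rows[4,6) x cols[16,24) = 2x8
Unfold 1 (reflect across h@6): 2 holes -> [(4, 20), (7, 20)]
Unfold 2 (reflect across v@24): 4 holes -> [(4, 20), (4, 27), (7, 20), (7, 27)]
Unfold 3 (reflect across h@4): 8 holes -> [(0, 20), (0, 27), (3, 20), (3, 27), (4, 20), (4, 27), (7, 20), (7, 27)]
Unfold 4 (reflect across v@16): 16 holes -> [(0, 4), (0, 11), (0, 20), (0, 27), (3, 4), (3, 11), (3, 20), (3, 27), (4, 4), (4, 11), (4, 20), (4, 27), (7, 4), (7, 11), (7, 20), (7, 27)]
Holes: [(0, 4), (0, 11), (0, 20), (0, 27), (3, 4), (3, 11), (3, 20), (3, 27), (4, 4), (4, 11), (4, 20), (4, 27), (7, 4), (7, 11), (7, 20), (7, 27)]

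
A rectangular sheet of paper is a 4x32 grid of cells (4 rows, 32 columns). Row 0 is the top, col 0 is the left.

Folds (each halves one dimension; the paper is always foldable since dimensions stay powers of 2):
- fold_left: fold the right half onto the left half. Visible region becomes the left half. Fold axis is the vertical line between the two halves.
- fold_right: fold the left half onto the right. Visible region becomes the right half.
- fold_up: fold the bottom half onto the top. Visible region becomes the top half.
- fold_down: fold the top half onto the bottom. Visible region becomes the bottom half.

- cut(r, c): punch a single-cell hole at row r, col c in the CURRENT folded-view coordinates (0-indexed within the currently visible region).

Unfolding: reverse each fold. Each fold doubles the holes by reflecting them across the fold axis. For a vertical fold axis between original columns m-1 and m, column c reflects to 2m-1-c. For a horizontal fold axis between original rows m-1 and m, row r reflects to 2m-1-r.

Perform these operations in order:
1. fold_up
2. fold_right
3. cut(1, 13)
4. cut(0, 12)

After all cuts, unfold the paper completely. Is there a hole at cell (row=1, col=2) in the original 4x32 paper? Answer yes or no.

Answer: yes

Derivation:
Op 1 fold_up: fold axis h@2; visible region now rows[0,2) x cols[0,32) = 2x32
Op 2 fold_right: fold axis v@16; visible region now rows[0,2) x cols[16,32) = 2x16
Op 3 cut(1, 13): punch at orig (1,29); cuts so far [(1, 29)]; region rows[0,2) x cols[16,32) = 2x16
Op 4 cut(0, 12): punch at orig (0,28); cuts so far [(0, 28), (1, 29)]; region rows[0,2) x cols[16,32) = 2x16
Unfold 1 (reflect across v@16): 4 holes -> [(0, 3), (0, 28), (1, 2), (1, 29)]
Unfold 2 (reflect across h@2): 8 holes -> [(0, 3), (0, 28), (1, 2), (1, 29), (2, 2), (2, 29), (3, 3), (3, 28)]
Holes: [(0, 3), (0, 28), (1, 2), (1, 29), (2, 2), (2, 29), (3, 3), (3, 28)]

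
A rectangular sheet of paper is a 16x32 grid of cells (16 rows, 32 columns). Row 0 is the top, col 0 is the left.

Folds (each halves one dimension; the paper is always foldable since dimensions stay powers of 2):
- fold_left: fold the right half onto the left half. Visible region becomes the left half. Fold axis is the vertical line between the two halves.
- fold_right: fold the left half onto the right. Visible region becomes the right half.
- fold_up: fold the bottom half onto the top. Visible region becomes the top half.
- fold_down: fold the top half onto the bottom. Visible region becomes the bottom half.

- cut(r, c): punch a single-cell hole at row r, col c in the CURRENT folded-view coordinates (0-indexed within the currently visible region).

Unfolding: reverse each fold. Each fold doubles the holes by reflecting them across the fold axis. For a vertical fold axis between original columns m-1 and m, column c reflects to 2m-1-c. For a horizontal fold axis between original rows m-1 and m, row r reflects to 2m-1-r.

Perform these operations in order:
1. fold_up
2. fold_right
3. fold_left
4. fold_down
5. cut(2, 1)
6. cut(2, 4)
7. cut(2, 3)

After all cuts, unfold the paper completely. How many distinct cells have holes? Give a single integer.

Answer: 48

Derivation:
Op 1 fold_up: fold axis h@8; visible region now rows[0,8) x cols[0,32) = 8x32
Op 2 fold_right: fold axis v@16; visible region now rows[0,8) x cols[16,32) = 8x16
Op 3 fold_left: fold axis v@24; visible region now rows[0,8) x cols[16,24) = 8x8
Op 4 fold_down: fold axis h@4; visible region now rows[4,8) x cols[16,24) = 4x8
Op 5 cut(2, 1): punch at orig (6,17); cuts so far [(6, 17)]; region rows[4,8) x cols[16,24) = 4x8
Op 6 cut(2, 4): punch at orig (6,20); cuts so far [(6, 17), (6, 20)]; region rows[4,8) x cols[16,24) = 4x8
Op 7 cut(2, 3): punch at orig (6,19); cuts so far [(6, 17), (6, 19), (6, 20)]; region rows[4,8) x cols[16,24) = 4x8
Unfold 1 (reflect across h@4): 6 holes -> [(1, 17), (1, 19), (1, 20), (6, 17), (6, 19), (6, 20)]
Unfold 2 (reflect across v@24): 12 holes -> [(1, 17), (1, 19), (1, 20), (1, 27), (1, 28), (1, 30), (6, 17), (6, 19), (6, 20), (6, 27), (6, 28), (6, 30)]
Unfold 3 (reflect across v@16): 24 holes -> [(1, 1), (1, 3), (1, 4), (1, 11), (1, 12), (1, 14), (1, 17), (1, 19), (1, 20), (1, 27), (1, 28), (1, 30), (6, 1), (6, 3), (6, 4), (6, 11), (6, 12), (6, 14), (6, 17), (6, 19), (6, 20), (6, 27), (6, 28), (6, 30)]
Unfold 4 (reflect across h@8): 48 holes -> [(1, 1), (1, 3), (1, 4), (1, 11), (1, 12), (1, 14), (1, 17), (1, 19), (1, 20), (1, 27), (1, 28), (1, 30), (6, 1), (6, 3), (6, 4), (6, 11), (6, 12), (6, 14), (6, 17), (6, 19), (6, 20), (6, 27), (6, 28), (6, 30), (9, 1), (9, 3), (9, 4), (9, 11), (9, 12), (9, 14), (9, 17), (9, 19), (9, 20), (9, 27), (9, 28), (9, 30), (14, 1), (14, 3), (14, 4), (14, 11), (14, 12), (14, 14), (14, 17), (14, 19), (14, 20), (14, 27), (14, 28), (14, 30)]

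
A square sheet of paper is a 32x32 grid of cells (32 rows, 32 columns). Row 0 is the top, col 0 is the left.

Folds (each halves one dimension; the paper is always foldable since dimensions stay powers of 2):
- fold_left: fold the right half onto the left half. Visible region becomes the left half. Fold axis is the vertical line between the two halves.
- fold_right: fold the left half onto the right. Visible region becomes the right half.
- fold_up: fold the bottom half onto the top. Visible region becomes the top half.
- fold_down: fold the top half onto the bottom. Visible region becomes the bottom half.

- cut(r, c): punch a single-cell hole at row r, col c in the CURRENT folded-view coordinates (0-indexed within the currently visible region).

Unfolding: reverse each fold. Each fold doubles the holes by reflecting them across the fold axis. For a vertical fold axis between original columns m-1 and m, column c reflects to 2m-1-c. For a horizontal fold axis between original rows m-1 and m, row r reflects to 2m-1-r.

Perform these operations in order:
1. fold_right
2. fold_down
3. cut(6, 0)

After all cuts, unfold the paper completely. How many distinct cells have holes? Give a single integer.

Op 1 fold_right: fold axis v@16; visible region now rows[0,32) x cols[16,32) = 32x16
Op 2 fold_down: fold axis h@16; visible region now rows[16,32) x cols[16,32) = 16x16
Op 3 cut(6, 0): punch at orig (22,16); cuts so far [(22, 16)]; region rows[16,32) x cols[16,32) = 16x16
Unfold 1 (reflect across h@16): 2 holes -> [(9, 16), (22, 16)]
Unfold 2 (reflect across v@16): 4 holes -> [(9, 15), (9, 16), (22, 15), (22, 16)]

Answer: 4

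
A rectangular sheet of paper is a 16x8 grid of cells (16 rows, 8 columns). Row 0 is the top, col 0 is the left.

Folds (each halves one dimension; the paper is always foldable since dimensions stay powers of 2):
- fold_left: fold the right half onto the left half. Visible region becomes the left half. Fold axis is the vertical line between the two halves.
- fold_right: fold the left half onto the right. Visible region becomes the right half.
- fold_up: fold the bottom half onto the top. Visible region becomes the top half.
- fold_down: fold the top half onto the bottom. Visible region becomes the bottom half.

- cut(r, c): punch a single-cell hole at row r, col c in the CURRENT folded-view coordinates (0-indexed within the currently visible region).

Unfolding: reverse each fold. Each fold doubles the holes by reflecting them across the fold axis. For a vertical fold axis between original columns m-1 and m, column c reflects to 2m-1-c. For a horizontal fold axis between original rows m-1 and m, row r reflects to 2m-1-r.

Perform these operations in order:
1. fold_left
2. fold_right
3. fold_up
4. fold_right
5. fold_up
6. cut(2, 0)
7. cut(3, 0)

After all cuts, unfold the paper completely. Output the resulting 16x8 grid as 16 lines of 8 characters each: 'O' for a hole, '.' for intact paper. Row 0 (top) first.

Answer: ........
........
OOOOOOOO
OOOOOOOO
OOOOOOOO
OOOOOOOO
........
........
........
........
OOOOOOOO
OOOOOOOO
OOOOOOOO
OOOOOOOO
........
........

Derivation:
Op 1 fold_left: fold axis v@4; visible region now rows[0,16) x cols[0,4) = 16x4
Op 2 fold_right: fold axis v@2; visible region now rows[0,16) x cols[2,4) = 16x2
Op 3 fold_up: fold axis h@8; visible region now rows[0,8) x cols[2,4) = 8x2
Op 4 fold_right: fold axis v@3; visible region now rows[0,8) x cols[3,4) = 8x1
Op 5 fold_up: fold axis h@4; visible region now rows[0,4) x cols[3,4) = 4x1
Op 6 cut(2, 0): punch at orig (2,3); cuts so far [(2, 3)]; region rows[0,4) x cols[3,4) = 4x1
Op 7 cut(3, 0): punch at orig (3,3); cuts so far [(2, 3), (3, 3)]; region rows[0,4) x cols[3,4) = 4x1
Unfold 1 (reflect across h@4): 4 holes -> [(2, 3), (3, 3), (4, 3), (5, 3)]
Unfold 2 (reflect across v@3): 8 holes -> [(2, 2), (2, 3), (3, 2), (3, 3), (4, 2), (4, 3), (5, 2), (5, 3)]
Unfold 3 (reflect across h@8): 16 holes -> [(2, 2), (2, 3), (3, 2), (3, 3), (4, 2), (4, 3), (5, 2), (5, 3), (10, 2), (10, 3), (11, 2), (11, 3), (12, 2), (12, 3), (13, 2), (13, 3)]
Unfold 4 (reflect across v@2): 32 holes -> [(2, 0), (2, 1), (2, 2), (2, 3), (3, 0), (3, 1), (3, 2), (3, 3), (4, 0), (4, 1), (4, 2), (4, 3), (5, 0), (5, 1), (5, 2), (5, 3), (10, 0), (10, 1), (10, 2), (10, 3), (11, 0), (11, 1), (11, 2), (11, 3), (12, 0), (12, 1), (12, 2), (12, 3), (13, 0), (13, 1), (13, 2), (13, 3)]
Unfold 5 (reflect across v@4): 64 holes -> [(2, 0), (2, 1), (2, 2), (2, 3), (2, 4), (2, 5), (2, 6), (2, 7), (3, 0), (3, 1), (3, 2), (3, 3), (3, 4), (3, 5), (3, 6), (3, 7), (4, 0), (4, 1), (4, 2), (4, 3), (4, 4), (4, 5), (4, 6), (4, 7), (5, 0), (5, 1), (5, 2), (5, 3), (5, 4), (5, 5), (5, 6), (5, 7), (10, 0), (10, 1), (10, 2), (10, 3), (10, 4), (10, 5), (10, 6), (10, 7), (11, 0), (11, 1), (11, 2), (11, 3), (11, 4), (11, 5), (11, 6), (11, 7), (12, 0), (12, 1), (12, 2), (12, 3), (12, 4), (12, 5), (12, 6), (12, 7), (13, 0), (13, 1), (13, 2), (13, 3), (13, 4), (13, 5), (13, 6), (13, 7)]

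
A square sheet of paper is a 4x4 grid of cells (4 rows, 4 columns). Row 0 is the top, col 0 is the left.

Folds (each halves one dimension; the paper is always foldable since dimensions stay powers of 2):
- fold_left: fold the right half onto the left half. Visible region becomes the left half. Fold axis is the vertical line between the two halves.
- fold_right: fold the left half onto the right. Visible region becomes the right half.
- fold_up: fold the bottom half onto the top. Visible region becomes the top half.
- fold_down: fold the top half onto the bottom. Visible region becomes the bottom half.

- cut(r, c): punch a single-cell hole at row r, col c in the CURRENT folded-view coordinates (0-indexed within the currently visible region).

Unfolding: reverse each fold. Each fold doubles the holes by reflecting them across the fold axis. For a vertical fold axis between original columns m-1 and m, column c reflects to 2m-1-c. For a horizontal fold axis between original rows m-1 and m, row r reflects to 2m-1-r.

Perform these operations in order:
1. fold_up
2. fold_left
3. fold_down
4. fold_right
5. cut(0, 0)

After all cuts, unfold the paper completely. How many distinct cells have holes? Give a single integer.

Answer: 16

Derivation:
Op 1 fold_up: fold axis h@2; visible region now rows[0,2) x cols[0,4) = 2x4
Op 2 fold_left: fold axis v@2; visible region now rows[0,2) x cols[0,2) = 2x2
Op 3 fold_down: fold axis h@1; visible region now rows[1,2) x cols[0,2) = 1x2
Op 4 fold_right: fold axis v@1; visible region now rows[1,2) x cols[1,2) = 1x1
Op 5 cut(0, 0): punch at orig (1,1); cuts so far [(1, 1)]; region rows[1,2) x cols[1,2) = 1x1
Unfold 1 (reflect across v@1): 2 holes -> [(1, 0), (1, 1)]
Unfold 2 (reflect across h@1): 4 holes -> [(0, 0), (0, 1), (1, 0), (1, 1)]
Unfold 3 (reflect across v@2): 8 holes -> [(0, 0), (0, 1), (0, 2), (0, 3), (1, 0), (1, 1), (1, 2), (1, 3)]
Unfold 4 (reflect across h@2): 16 holes -> [(0, 0), (0, 1), (0, 2), (0, 3), (1, 0), (1, 1), (1, 2), (1, 3), (2, 0), (2, 1), (2, 2), (2, 3), (3, 0), (3, 1), (3, 2), (3, 3)]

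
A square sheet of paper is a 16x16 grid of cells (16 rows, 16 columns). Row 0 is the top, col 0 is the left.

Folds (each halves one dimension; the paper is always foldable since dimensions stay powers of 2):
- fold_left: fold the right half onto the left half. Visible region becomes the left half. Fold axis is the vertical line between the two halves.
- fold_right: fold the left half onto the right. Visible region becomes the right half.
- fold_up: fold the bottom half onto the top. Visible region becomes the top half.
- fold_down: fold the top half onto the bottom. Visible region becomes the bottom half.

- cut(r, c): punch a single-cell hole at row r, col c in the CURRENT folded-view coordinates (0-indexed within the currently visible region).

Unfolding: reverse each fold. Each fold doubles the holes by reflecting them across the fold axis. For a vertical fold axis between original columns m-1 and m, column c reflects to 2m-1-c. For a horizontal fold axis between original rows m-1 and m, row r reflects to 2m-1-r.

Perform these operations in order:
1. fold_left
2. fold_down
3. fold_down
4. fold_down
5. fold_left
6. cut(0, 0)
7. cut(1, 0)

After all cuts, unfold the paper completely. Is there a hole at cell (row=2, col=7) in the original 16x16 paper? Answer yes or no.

Op 1 fold_left: fold axis v@8; visible region now rows[0,16) x cols[0,8) = 16x8
Op 2 fold_down: fold axis h@8; visible region now rows[8,16) x cols[0,8) = 8x8
Op 3 fold_down: fold axis h@12; visible region now rows[12,16) x cols[0,8) = 4x8
Op 4 fold_down: fold axis h@14; visible region now rows[14,16) x cols[0,8) = 2x8
Op 5 fold_left: fold axis v@4; visible region now rows[14,16) x cols[0,4) = 2x4
Op 6 cut(0, 0): punch at orig (14,0); cuts so far [(14, 0)]; region rows[14,16) x cols[0,4) = 2x4
Op 7 cut(1, 0): punch at orig (15,0); cuts so far [(14, 0), (15, 0)]; region rows[14,16) x cols[0,4) = 2x4
Unfold 1 (reflect across v@4): 4 holes -> [(14, 0), (14, 7), (15, 0), (15, 7)]
Unfold 2 (reflect across h@14): 8 holes -> [(12, 0), (12, 7), (13, 0), (13, 7), (14, 0), (14, 7), (15, 0), (15, 7)]
Unfold 3 (reflect across h@12): 16 holes -> [(8, 0), (8, 7), (9, 0), (9, 7), (10, 0), (10, 7), (11, 0), (11, 7), (12, 0), (12, 7), (13, 0), (13, 7), (14, 0), (14, 7), (15, 0), (15, 7)]
Unfold 4 (reflect across h@8): 32 holes -> [(0, 0), (0, 7), (1, 0), (1, 7), (2, 0), (2, 7), (3, 0), (3, 7), (4, 0), (4, 7), (5, 0), (5, 7), (6, 0), (6, 7), (7, 0), (7, 7), (8, 0), (8, 7), (9, 0), (9, 7), (10, 0), (10, 7), (11, 0), (11, 7), (12, 0), (12, 7), (13, 0), (13, 7), (14, 0), (14, 7), (15, 0), (15, 7)]
Unfold 5 (reflect across v@8): 64 holes -> [(0, 0), (0, 7), (0, 8), (0, 15), (1, 0), (1, 7), (1, 8), (1, 15), (2, 0), (2, 7), (2, 8), (2, 15), (3, 0), (3, 7), (3, 8), (3, 15), (4, 0), (4, 7), (4, 8), (4, 15), (5, 0), (5, 7), (5, 8), (5, 15), (6, 0), (6, 7), (6, 8), (6, 15), (7, 0), (7, 7), (7, 8), (7, 15), (8, 0), (8, 7), (8, 8), (8, 15), (9, 0), (9, 7), (9, 8), (9, 15), (10, 0), (10, 7), (10, 8), (10, 15), (11, 0), (11, 7), (11, 8), (11, 15), (12, 0), (12, 7), (12, 8), (12, 15), (13, 0), (13, 7), (13, 8), (13, 15), (14, 0), (14, 7), (14, 8), (14, 15), (15, 0), (15, 7), (15, 8), (15, 15)]
Holes: [(0, 0), (0, 7), (0, 8), (0, 15), (1, 0), (1, 7), (1, 8), (1, 15), (2, 0), (2, 7), (2, 8), (2, 15), (3, 0), (3, 7), (3, 8), (3, 15), (4, 0), (4, 7), (4, 8), (4, 15), (5, 0), (5, 7), (5, 8), (5, 15), (6, 0), (6, 7), (6, 8), (6, 15), (7, 0), (7, 7), (7, 8), (7, 15), (8, 0), (8, 7), (8, 8), (8, 15), (9, 0), (9, 7), (9, 8), (9, 15), (10, 0), (10, 7), (10, 8), (10, 15), (11, 0), (11, 7), (11, 8), (11, 15), (12, 0), (12, 7), (12, 8), (12, 15), (13, 0), (13, 7), (13, 8), (13, 15), (14, 0), (14, 7), (14, 8), (14, 15), (15, 0), (15, 7), (15, 8), (15, 15)]

Answer: yes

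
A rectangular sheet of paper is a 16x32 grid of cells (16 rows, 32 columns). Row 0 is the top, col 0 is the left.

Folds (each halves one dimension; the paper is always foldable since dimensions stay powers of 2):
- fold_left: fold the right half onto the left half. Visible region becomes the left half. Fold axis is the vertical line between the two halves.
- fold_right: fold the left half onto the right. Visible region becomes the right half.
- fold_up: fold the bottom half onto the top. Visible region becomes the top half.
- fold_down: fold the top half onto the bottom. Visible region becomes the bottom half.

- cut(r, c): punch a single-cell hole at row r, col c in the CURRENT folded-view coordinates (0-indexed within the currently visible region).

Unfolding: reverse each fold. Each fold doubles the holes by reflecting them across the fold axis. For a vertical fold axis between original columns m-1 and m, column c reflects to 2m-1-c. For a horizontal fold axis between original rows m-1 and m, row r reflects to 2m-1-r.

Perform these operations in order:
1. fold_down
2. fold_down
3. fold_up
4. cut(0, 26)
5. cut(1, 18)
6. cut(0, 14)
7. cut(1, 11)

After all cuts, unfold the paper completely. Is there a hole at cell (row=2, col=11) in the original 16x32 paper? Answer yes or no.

Op 1 fold_down: fold axis h@8; visible region now rows[8,16) x cols[0,32) = 8x32
Op 2 fold_down: fold axis h@12; visible region now rows[12,16) x cols[0,32) = 4x32
Op 3 fold_up: fold axis h@14; visible region now rows[12,14) x cols[0,32) = 2x32
Op 4 cut(0, 26): punch at orig (12,26); cuts so far [(12, 26)]; region rows[12,14) x cols[0,32) = 2x32
Op 5 cut(1, 18): punch at orig (13,18); cuts so far [(12, 26), (13, 18)]; region rows[12,14) x cols[0,32) = 2x32
Op 6 cut(0, 14): punch at orig (12,14); cuts so far [(12, 14), (12, 26), (13, 18)]; region rows[12,14) x cols[0,32) = 2x32
Op 7 cut(1, 11): punch at orig (13,11); cuts so far [(12, 14), (12, 26), (13, 11), (13, 18)]; region rows[12,14) x cols[0,32) = 2x32
Unfold 1 (reflect across h@14): 8 holes -> [(12, 14), (12, 26), (13, 11), (13, 18), (14, 11), (14, 18), (15, 14), (15, 26)]
Unfold 2 (reflect across h@12): 16 holes -> [(8, 14), (8, 26), (9, 11), (9, 18), (10, 11), (10, 18), (11, 14), (11, 26), (12, 14), (12, 26), (13, 11), (13, 18), (14, 11), (14, 18), (15, 14), (15, 26)]
Unfold 3 (reflect across h@8): 32 holes -> [(0, 14), (0, 26), (1, 11), (1, 18), (2, 11), (2, 18), (3, 14), (3, 26), (4, 14), (4, 26), (5, 11), (5, 18), (6, 11), (6, 18), (7, 14), (7, 26), (8, 14), (8, 26), (9, 11), (9, 18), (10, 11), (10, 18), (11, 14), (11, 26), (12, 14), (12, 26), (13, 11), (13, 18), (14, 11), (14, 18), (15, 14), (15, 26)]
Holes: [(0, 14), (0, 26), (1, 11), (1, 18), (2, 11), (2, 18), (3, 14), (3, 26), (4, 14), (4, 26), (5, 11), (5, 18), (6, 11), (6, 18), (7, 14), (7, 26), (8, 14), (8, 26), (9, 11), (9, 18), (10, 11), (10, 18), (11, 14), (11, 26), (12, 14), (12, 26), (13, 11), (13, 18), (14, 11), (14, 18), (15, 14), (15, 26)]

Answer: yes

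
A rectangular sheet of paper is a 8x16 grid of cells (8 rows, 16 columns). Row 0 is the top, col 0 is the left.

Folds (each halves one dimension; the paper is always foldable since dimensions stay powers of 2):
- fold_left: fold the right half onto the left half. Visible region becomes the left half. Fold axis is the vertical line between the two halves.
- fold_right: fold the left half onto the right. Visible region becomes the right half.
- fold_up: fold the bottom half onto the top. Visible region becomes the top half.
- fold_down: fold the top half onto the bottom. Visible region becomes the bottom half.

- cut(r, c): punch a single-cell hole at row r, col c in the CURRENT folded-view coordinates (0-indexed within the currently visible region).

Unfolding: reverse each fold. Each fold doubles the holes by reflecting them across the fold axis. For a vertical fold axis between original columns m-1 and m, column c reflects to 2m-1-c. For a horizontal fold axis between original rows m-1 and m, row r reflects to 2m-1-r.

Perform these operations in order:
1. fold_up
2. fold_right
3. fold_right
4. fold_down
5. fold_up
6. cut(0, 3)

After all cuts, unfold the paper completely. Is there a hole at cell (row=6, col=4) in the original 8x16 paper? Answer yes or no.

Answer: no

Derivation:
Op 1 fold_up: fold axis h@4; visible region now rows[0,4) x cols[0,16) = 4x16
Op 2 fold_right: fold axis v@8; visible region now rows[0,4) x cols[8,16) = 4x8
Op 3 fold_right: fold axis v@12; visible region now rows[0,4) x cols[12,16) = 4x4
Op 4 fold_down: fold axis h@2; visible region now rows[2,4) x cols[12,16) = 2x4
Op 5 fold_up: fold axis h@3; visible region now rows[2,3) x cols[12,16) = 1x4
Op 6 cut(0, 3): punch at orig (2,15); cuts so far [(2, 15)]; region rows[2,3) x cols[12,16) = 1x4
Unfold 1 (reflect across h@3): 2 holes -> [(2, 15), (3, 15)]
Unfold 2 (reflect across h@2): 4 holes -> [(0, 15), (1, 15), (2, 15), (3, 15)]
Unfold 3 (reflect across v@12): 8 holes -> [(0, 8), (0, 15), (1, 8), (1, 15), (2, 8), (2, 15), (3, 8), (3, 15)]
Unfold 4 (reflect across v@8): 16 holes -> [(0, 0), (0, 7), (0, 8), (0, 15), (1, 0), (1, 7), (1, 8), (1, 15), (2, 0), (2, 7), (2, 8), (2, 15), (3, 0), (3, 7), (3, 8), (3, 15)]
Unfold 5 (reflect across h@4): 32 holes -> [(0, 0), (0, 7), (0, 8), (0, 15), (1, 0), (1, 7), (1, 8), (1, 15), (2, 0), (2, 7), (2, 8), (2, 15), (3, 0), (3, 7), (3, 8), (3, 15), (4, 0), (4, 7), (4, 8), (4, 15), (5, 0), (5, 7), (5, 8), (5, 15), (6, 0), (6, 7), (6, 8), (6, 15), (7, 0), (7, 7), (7, 8), (7, 15)]
Holes: [(0, 0), (0, 7), (0, 8), (0, 15), (1, 0), (1, 7), (1, 8), (1, 15), (2, 0), (2, 7), (2, 8), (2, 15), (3, 0), (3, 7), (3, 8), (3, 15), (4, 0), (4, 7), (4, 8), (4, 15), (5, 0), (5, 7), (5, 8), (5, 15), (6, 0), (6, 7), (6, 8), (6, 15), (7, 0), (7, 7), (7, 8), (7, 15)]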